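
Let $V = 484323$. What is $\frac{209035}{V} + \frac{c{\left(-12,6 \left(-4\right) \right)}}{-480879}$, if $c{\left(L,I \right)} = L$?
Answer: $\frac{531885469}{1232279153} \approx 0.43163$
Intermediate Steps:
$\frac{209035}{V} + \frac{c{\left(-12,6 \left(-4\right) \right)}}{-480879} = \frac{209035}{484323} - \frac{12}{-480879} = 209035 \cdot \frac{1}{484323} - - \frac{4}{160293} = \frac{209035}{484323} + \frac{4}{160293} = \frac{531885469}{1232279153}$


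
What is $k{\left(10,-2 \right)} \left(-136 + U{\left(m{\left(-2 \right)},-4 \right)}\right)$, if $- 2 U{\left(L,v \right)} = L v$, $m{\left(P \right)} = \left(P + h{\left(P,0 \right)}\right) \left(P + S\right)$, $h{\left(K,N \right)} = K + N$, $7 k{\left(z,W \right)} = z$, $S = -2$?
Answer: $- \frac{1040}{7} \approx -148.57$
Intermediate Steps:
$k{\left(z,W \right)} = \frac{z}{7}$
$m{\left(P \right)} = 2 P \left(-2 + P\right)$ ($m{\left(P \right)} = \left(P + \left(P + 0\right)\right) \left(P - 2\right) = \left(P + P\right) \left(-2 + P\right) = 2 P \left(-2 + P\right)$)
$U{\left(L,v \right)} = - \frac{L v}{2}$
$k{\left(10,-2 \right)} \left(-136 + U{\left(m{\left(-2 \right)},-4 \right)}\right) = \frac{1}{7} \cdot 10 \left(-136 - \frac{1}{2} \cdot 2 \left(-2\right) \left(-2 - 2\right) \left(-4\right)\right) = \frac{10 \left(-136 - \frac{1}{2} \cdot 2 \left(-2\right) \left(-4\right) \left(-4\right)\right)}{7} = \frac{10 \left(-136 - 8 \left(-4\right)\right)}{7} = \frac{10 \left(-136 + 32\right)}{7} = \frac{10}{7} \left(-104\right) = - \frac{1040}{7}$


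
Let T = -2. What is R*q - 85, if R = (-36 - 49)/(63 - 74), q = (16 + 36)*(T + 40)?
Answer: 167025/11 ≈ 15184.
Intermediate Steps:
q = 1976 (q = (16 + 36)*(-2 + 40) = 52*38 = 1976)
R = 85/11 (R = -85/(-11) = -85*(-1/11) = 85/11 ≈ 7.7273)
R*q - 85 = (85/11)*1976 - 85 = 167960/11 - 85 = 167025/11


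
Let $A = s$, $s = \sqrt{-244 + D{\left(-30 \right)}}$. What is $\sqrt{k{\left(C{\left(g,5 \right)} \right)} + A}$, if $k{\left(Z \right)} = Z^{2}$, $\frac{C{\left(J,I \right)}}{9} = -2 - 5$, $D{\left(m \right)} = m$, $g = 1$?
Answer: $\sqrt{3969 + i \sqrt{274}} \approx 63.0 + 0.1314 i$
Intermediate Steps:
$C{\left(J,I \right)} = -63$ ($C{\left(J,I \right)} = 9 \left(-2 - 5\right) = 9 \left(-7\right) = -63$)
$s = i \sqrt{274}$ ($s = \sqrt{-244 - 30} = \sqrt{-274} = i \sqrt{274} \approx 16.553 i$)
$A = i \sqrt{274} \approx 16.553 i$
$\sqrt{k{\left(C{\left(g,5 \right)} \right)} + A} = \sqrt{\left(-63\right)^{2} + i \sqrt{274}} = \sqrt{3969 + i \sqrt{274}}$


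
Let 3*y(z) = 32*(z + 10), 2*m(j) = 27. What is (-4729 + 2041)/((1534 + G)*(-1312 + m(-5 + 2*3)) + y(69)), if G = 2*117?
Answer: 2016/1721179 ≈ 0.0011713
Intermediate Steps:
m(j) = 27/2 (m(j) = (½)*27 = 27/2)
y(z) = 320/3 + 32*z/3 (y(z) = (32*(z + 10))/3 = (32*(10 + z))/3 = (320 + 32*z)/3 = 320/3 + 32*z/3)
G = 234
(-4729 + 2041)/((1534 + G)*(-1312 + m(-5 + 2*3)) + y(69)) = (-4729 + 2041)/((1534 + 234)*(-1312 + 27/2) + (320/3 + (32/3)*69)) = -2688/(1768*(-2597/2) + (320/3 + 736)) = -2688/(-2295748 + 2528/3) = -2688/(-6884716/3) = -2688*(-3/6884716) = 2016/1721179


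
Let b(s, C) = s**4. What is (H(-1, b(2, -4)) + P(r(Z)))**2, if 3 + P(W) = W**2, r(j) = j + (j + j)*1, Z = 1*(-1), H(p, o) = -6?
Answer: 0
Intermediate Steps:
Z = -1
r(j) = 3*j (r(j) = j + (2*j)*1 = j + 2*j = 3*j)
P(W) = -3 + W**2
(H(-1, b(2, -4)) + P(r(Z)))**2 = (-6 + (-3 + (3*(-1))**2))**2 = (-6 + (-3 + (-3)**2))**2 = (-6 + (-3 + 9))**2 = (-6 + 6)**2 = 0**2 = 0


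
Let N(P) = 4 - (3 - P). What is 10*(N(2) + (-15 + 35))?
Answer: 230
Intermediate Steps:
N(P) = 1 + P (N(P) = 4 + (-3 + P) = 1 + P)
10*(N(2) + (-15 + 35)) = 10*((1 + 2) + (-15 + 35)) = 10*(3 + 20) = 10*23 = 230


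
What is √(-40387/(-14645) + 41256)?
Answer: √8849014355015/14645 ≈ 203.12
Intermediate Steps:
√(-40387/(-14645) + 41256) = √(-40387*(-1/14645) + 41256) = √(40387/14645 + 41256) = √(604234507/14645) = √8849014355015/14645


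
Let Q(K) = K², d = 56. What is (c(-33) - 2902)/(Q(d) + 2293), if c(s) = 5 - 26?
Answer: -2923/5429 ≈ -0.53840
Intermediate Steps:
c(s) = -21
(c(-33) - 2902)/(Q(d) + 2293) = (-21 - 2902)/(56² + 2293) = -2923/(3136 + 2293) = -2923/5429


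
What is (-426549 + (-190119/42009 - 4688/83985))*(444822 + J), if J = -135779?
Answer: -14093622479025943532/106912905 ≈ -1.3182e+11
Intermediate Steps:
(-426549 + (-190119/42009 - 4688/83985))*(444822 + J) = (-426549 + (-190119/42009 - 4688/83985))*(444822 - 135779) = (-426549 + (-190119*1/42009 - 4688*1/83985))*309043 = (-426549 + (-63373/14003 - 4688/83985))*309043 = (-426549 - 489820679/106912905)*309043 = -45604082535524/106912905*309043 = -14093622479025943532/106912905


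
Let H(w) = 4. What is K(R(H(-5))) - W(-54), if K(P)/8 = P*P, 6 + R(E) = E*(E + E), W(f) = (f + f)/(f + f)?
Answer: 5407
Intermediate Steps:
W(f) = 1 (W(f) = (2*f)/((2*f)) = (2*f)*(1/(2*f)) = 1)
R(E) = -6 + 2*E² (R(E) = -6 + E*(E + E) = -6 + E*(2*E) = -6 + 2*E²)
K(P) = 8*P² (K(P) = 8*(P*P) = 8*P²)
K(R(H(-5))) - W(-54) = 8*(-6 + 2*4²)² - 1*1 = 8*(-6 + 2*16)² - 1 = 8*(-6 + 32)² - 1 = 8*26² - 1 = 8*676 - 1 = 5408 - 1 = 5407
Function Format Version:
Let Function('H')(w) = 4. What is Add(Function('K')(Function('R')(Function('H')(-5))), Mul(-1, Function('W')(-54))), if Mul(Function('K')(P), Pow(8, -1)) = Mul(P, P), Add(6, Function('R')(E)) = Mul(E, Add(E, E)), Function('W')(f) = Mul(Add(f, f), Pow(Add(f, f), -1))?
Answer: 5407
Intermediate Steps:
Function('W')(f) = 1 (Function('W')(f) = Mul(Mul(2, f), Pow(Mul(2, f), -1)) = Mul(Mul(2, f), Mul(Rational(1, 2), Pow(f, -1))) = 1)
Function('R')(E) = Add(-6, Mul(2, Pow(E, 2))) (Function('R')(E) = Add(-6, Mul(E, Add(E, E))) = Add(-6, Mul(E, Mul(2, E))) = Add(-6, Mul(2, Pow(E, 2))))
Function('K')(P) = Mul(8, Pow(P, 2)) (Function('K')(P) = Mul(8, Mul(P, P)) = Mul(8, Pow(P, 2)))
Add(Function('K')(Function('R')(Function('H')(-5))), Mul(-1, Function('W')(-54))) = Add(Mul(8, Pow(Add(-6, Mul(2, Pow(4, 2))), 2)), Mul(-1, 1)) = Add(Mul(8, Pow(Add(-6, Mul(2, 16)), 2)), -1) = Add(Mul(8, Pow(Add(-6, 32), 2)), -1) = Add(Mul(8, Pow(26, 2)), -1) = Add(Mul(8, 676), -1) = Add(5408, -1) = 5407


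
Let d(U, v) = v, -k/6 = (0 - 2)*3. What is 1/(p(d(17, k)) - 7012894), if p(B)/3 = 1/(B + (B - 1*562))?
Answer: -490/3436318063 ≈ -1.4259e-7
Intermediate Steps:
k = 36 (k = -6*(0 - 2)*3 = -(-12)*3 = -6*(-6) = 36)
p(B) = 3/(-562 + 2*B) (p(B) = 3/(B + (B - 1*562)) = 3/(B + (B - 562)) = 3/(B + (-562 + B)) = 3/(-562 + 2*B))
1/(p(d(17, k)) - 7012894) = 1/(3/(2*(-281 + 36)) - 7012894) = 1/((3/2)/(-245) - 7012894) = 1/((3/2)*(-1/245) - 7012894) = 1/(-3/490 - 7012894) = 1/(-3436318063/490) = -490/3436318063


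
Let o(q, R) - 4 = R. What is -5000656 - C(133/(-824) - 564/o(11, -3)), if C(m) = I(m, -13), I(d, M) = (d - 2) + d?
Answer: -2059804579/412 ≈ -4.9995e+6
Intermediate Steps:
I(d, M) = -2 + 2*d (I(d, M) = (-2 + d) + d = -2 + 2*d)
o(q, R) = 4 + R
C(m) = -2 + 2*m
-5000656 - C(133/(-824) - 564/o(11, -3)) = -5000656 - (-2 + 2*(133/(-824) - 564/(4 - 3))) = -5000656 - (-2 + 2*(133*(-1/824) - 564/1)) = -5000656 - (-2 + 2*(-133/824 - 564*1)) = -5000656 - (-2 + 2*(-133/824 - 564)) = -5000656 - (-2 + 2*(-464869/824)) = -5000656 - (-2 - 464869/412) = -5000656 - 1*(-465693/412) = -5000656 + 465693/412 = -2059804579/412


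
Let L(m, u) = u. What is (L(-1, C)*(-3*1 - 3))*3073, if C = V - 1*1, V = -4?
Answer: 92190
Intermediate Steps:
C = -5 (C = -4 - 1*1 = -4 - 1 = -5)
(L(-1, C)*(-3*1 - 3))*3073 = -5*(-3*1 - 3)*3073 = -5*(-3 - 3)*3073 = -5*(-6)*3073 = 30*3073 = 92190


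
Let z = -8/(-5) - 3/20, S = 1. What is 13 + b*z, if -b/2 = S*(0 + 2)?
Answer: 36/5 ≈ 7.2000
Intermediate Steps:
z = 29/20 (z = -8*(-⅕) - 3*1/20 = 8/5 - 3/20 = 29/20 ≈ 1.4500)
b = -4 (b = -2*(0 + 2) = -2*2 = -4)
13 + b*z = 13 - 4*29/20 = 13 - 29/5 = 36/5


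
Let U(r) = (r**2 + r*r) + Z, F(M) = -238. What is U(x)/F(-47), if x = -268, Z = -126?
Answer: -71761/119 ≈ -603.03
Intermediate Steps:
U(r) = -126 + 2*r**2 (U(r) = (r**2 + r*r) - 126 = (r**2 + r**2) - 126 = 2*r**2 - 126 = -126 + 2*r**2)
U(x)/F(-47) = (-126 + 2*(-268)**2)/(-238) = (-126 + 2*71824)*(-1/238) = (-126 + 143648)*(-1/238) = 143522*(-1/238) = -71761/119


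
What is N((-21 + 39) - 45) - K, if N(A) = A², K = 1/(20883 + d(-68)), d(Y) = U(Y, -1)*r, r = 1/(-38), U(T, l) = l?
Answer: 578501557/793555 ≈ 729.00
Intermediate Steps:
r = -1/38 ≈ -0.026316
d(Y) = 1/38 (d(Y) = -1*(-1/38) = 1/38)
K = 38/793555 (K = 1/(20883 + 1/38) = 1/(793555/38) = 38/793555 ≈ 4.7886e-5)
N((-21 + 39) - 45) - K = ((-21 + 39) - 45)² - 1*38/793555 = (18 - 45)² - 38/793555 = (-27)² - 38/793555 = 729 - 38/793555 = 578501557/793555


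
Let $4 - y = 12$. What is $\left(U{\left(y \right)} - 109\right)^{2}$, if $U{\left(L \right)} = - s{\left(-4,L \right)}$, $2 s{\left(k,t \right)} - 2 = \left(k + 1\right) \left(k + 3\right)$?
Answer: $\frac{49729}{4} \approx 12432.0$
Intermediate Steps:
$s{\left(k,t \right)} = 1 + \frac{\left(1 + k\right) \left(3 + k\right)}{2}$ ($s{\left(k,t \right)} = 1 + \frac{\left(k + 1\right) \left(k + 3\right)}{2} = 1 + \frac{\left(1 + k\right) \left(3 + k\right)}{2}$)
$y = -8$ ($y = 4 - 12 = -8$)
$U{\left(L \right)} = - \frac{5}{2}$ ($U{\left(L \right)} = - (\frac{5}{2} + \frac{\left(-4\right)^{2}}{2} + 2 \left(-4\right)) = - (\frac{5}{2} + \frac{1}{2} \cdot 16 - 8) = - (\frac{5}{2} + 8 - 8) = \left(-1\right) \frac{5}{2} = - \frac{5}{2}$)
$\left(U{\left(y \right)} - 109\right)^{2} = \left(- \frac{5}{2} - 109\right)^{2} = \left(- \frac{223}{2}\right)^{2} = \frac{49729}{4}$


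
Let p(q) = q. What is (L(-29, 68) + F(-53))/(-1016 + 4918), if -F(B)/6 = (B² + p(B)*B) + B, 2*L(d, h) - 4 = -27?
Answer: -66803/7804 ≈ -8.5601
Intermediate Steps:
L(d, h) = -23/2 (L(d, h) = 2 + (½)*(-27) = 2 - 27/2 = -23/2)
F(B) = -12*B² - 6*B (F(B) = -6*((B² + B*B) + B) = -6*((B² + B²) + B) = -6*(2*B² + B) = -6*(B + 2*B²) = -12*B² - 6*B)
(L(-29, 68) + F(-53))/(-1016 + 4918) = (-23/2 - 6*(-53)*(1 + 2*(-53)))/(-1016 + 4918) = (-23/2 - 6*(-53)*(1 - 106))/3902 = (-23/2 - 6*(-53)*(-105))*(1/3902) = (-23/2 - 33390)*(1/3902) = -66803/2*1/3902 = -66803/7804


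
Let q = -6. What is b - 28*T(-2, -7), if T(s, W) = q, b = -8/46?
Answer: 3860/23 ≈ 167.83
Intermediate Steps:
b = -4/23 (b = -8*1/46 = -4/23 ≈ -0.17391)
T(s, W) = -6
b - 28*T(-2, -7) = -4/23 - 28*(-6) = -4/23 + 168 = 3860/23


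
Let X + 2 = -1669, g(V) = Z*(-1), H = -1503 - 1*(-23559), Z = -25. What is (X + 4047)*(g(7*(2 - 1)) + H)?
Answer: 52464456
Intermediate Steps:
H = 22056 (H = -1503 + 23559 = 22056)
g(V) = 25 (g(V) = -25*(-1) = 25)
X = -1671 (X = -2 - 1669 = -1671)
(X + 4047)*(g(7*(2 - 1)) + H) = (-1671 + 4047)*(25 + 22056) = 2376*22081 = 52464456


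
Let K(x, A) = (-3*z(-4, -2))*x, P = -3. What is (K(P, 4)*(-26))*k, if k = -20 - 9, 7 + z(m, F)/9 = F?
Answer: -549666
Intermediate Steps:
z(m, F) = -63 + 9*F
k = -29
K(x, A) = 243*x (K(x, A) = (-3*(-63 + 9*(-2)))*x = (-3*(-63 - 18))*x = (-3*(-81))*x = 243*x)
(K(P, 4)*(-26))*k = ((243*(-3))*(-26))*(-29) = -729*(-26)*(-29) = 18954*(-29) = -549666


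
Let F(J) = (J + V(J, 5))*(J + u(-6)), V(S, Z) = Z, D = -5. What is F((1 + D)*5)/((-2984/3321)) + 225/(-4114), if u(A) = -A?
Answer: -717454035/3069044 ≈ -233.77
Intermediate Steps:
F(J) = (5 + J)*(6 + J) (F(J) = (J + 5)*(J - 1*(-6)) = (5 + J)*(J + 6) = (5 + J)*(6 + J))
F((1 + D)*5)/((-2984/3321)) + 225/(-4114) = (30 + ((1 - 5)*5)² + 11*((1 - 5)*5))/((-2984/3321)) + 225/(-4114) = (30 + (-4*5)² + 11*(-4*5))/((-2984*1/3321)) + 225*(-1/4114) = (30 + (-20)² + 11*(-20))/(-2984/3321) - 225/4114 = (30 + 400 - 220)*(-3321/2984) - 225/4114 = 210*(-3321/2984) - 225/4114 = -348705/1492 - 225/4114 = -717454035/3069044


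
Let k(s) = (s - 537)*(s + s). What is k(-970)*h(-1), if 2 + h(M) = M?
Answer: -8770740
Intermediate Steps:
k(s) = 2*s*(-537 + s) (k(s) = (-537 + s)*(2*s) = 2*s*(-537 + s))
h(M) = -2 + M
k(-970)*h(-1) = (2*(-970)*(-537 - 970))*(-2 - 1) = (2*(-970)*(-1507))*(-3) = 2923580*(-3) = -8770740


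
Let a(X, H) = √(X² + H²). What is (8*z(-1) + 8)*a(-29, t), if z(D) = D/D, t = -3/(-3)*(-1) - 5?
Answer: 16*√877 ≈ 473.83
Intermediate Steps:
t = -6 (t = -3*(-⅓)*(-1) - 5 = 1*(-1) - 5 = -1 - 5 = -6)
z(D) = 1
a(X, H) = √(H² + X²)
(8*z(-1) + 8)*a(-29, t) = (8*1 + 8)*√((-6)² + (-29)²) = (8 + 8)*√(36 + 841) = 16*√877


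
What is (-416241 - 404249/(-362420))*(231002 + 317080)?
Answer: -41340087558071811/181210 ≈ -2.2813e+11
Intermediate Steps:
(-416241 - 404249/(-362420))*(231002 + 317080) = (-416241 - 404249*(-1/362420))*548082 = (-416241 + 404249/362420)*548082 = -150853658971/362420*548082 = -41340087558071811/181210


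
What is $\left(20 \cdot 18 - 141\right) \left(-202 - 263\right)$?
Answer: $-101835$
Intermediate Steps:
$\left(20 \cdot 18 - 141\right) \left(-202 - 263\right) = \left(360 - 141\right) \left(-465\right) = 219 \left(-465\right) = -101835$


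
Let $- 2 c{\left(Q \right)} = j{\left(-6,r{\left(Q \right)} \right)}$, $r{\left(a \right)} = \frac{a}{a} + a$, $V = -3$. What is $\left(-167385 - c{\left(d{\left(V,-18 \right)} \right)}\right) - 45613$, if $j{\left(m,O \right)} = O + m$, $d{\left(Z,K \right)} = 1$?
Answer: $-213000$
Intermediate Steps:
$r{\left(a \right)} = 1 + a$
$c{\left(Q \right)} = \frac{5}{2} - \frac{Q}{2}$ ($c{\left(Q \right)} = - \frac{\left(1 + Q\right) - 6}{2} = - \frac{-5 + Q}{2} = \frac{5}{2} - \frac{Q}{2}$)
$\left(-167385 - c{\left(d{\left(V,-18 \right)} \right)}\right) - 45613 = \left(-167385 - \left(\frac{5}{2} - \frac{1}{2}\right)\right) - 45613 = \left(-167385 - 2\right) - 45613 = -167387 - 45613 = -213000$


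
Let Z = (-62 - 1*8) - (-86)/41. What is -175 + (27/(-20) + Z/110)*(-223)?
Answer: 475727/1804 ≈ 263.71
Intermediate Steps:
Z = -2784/41 (Z = (-62 - 8) - (-86)/41 = -70 - 1*(-86/41) = -70 + 86/41 = -2784/41 ≈ -67.902)
-175 + (27/(-20) + Z/110)*(-223) = -175 + (27/(-20) - 2784/41/110)*(-223) = -175 + (27*(-1/20) - 2784/41*1/110)*(-223) = -175 + (-27/20 - 1392/2255)*(-223) = -175 - 3549/1804*(-223) = -175 + 791427/1804 = 475727/1804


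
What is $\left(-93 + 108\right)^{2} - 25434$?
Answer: $-25209$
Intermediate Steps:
$\left(-93 + 108\right)^{2} - 25434 = 15^{2} - 25434 = 225 - 25434 = -25209$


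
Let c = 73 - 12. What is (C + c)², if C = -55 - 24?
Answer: 324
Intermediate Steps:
c = 61
C = -79
(C + c)² = (-79 + 61)² = (-18)² = 324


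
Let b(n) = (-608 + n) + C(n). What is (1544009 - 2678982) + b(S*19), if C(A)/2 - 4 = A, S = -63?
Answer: -1139164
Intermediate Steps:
C(A) = 8 + 2*A
b(n) = -600 + 3*n (b(n) = (-608 + n) + (8 + 2*n) = -600 + 3*n)
(1544009 - 2678982) + b(S*19) = (1544009 - 2678982) + (-600 + 3*(-63*19)) = -1134973 + (-600 + 3*(-1197)) = -1134973 + (-600 - 3591) = -1134973 - 4191 = -1139164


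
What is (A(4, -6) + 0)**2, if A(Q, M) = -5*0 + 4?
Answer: 16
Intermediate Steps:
A(Q, M) = 4 (A(Q, M) = 0 + 4 = 4)
(A(4, -6) + 0)**2 = (4 + 0)**2 = 4**2 = 16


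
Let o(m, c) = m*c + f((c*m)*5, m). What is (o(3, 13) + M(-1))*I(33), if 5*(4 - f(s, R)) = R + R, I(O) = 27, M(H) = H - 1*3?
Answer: 5103/5 ≈ 1020.6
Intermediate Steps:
M(H) = -3 + H (M(H) = H - 3 = -3 + H)
f(s, R) = 4 - 2*R/5 (f(s, R) = 4 - (R + R)/5 = 4 - 2*R/5)
o(m, c) = 4 - 2*m/5 + c*m (o(m, c) = m*c + (4 - 2*m/5) = c*m + (4 - 2*m/5) = 4 - 2*m/5 + c*m)
(o(3, 13) + M(-1))*I(33) = ((4 - 2/5*3 + 13*3) + (-3 - 1))*27 = ((4 - 6/5 + 39) - 4)*27 = (209/5 - 4)*27 = (189/5)*27 = 5103/5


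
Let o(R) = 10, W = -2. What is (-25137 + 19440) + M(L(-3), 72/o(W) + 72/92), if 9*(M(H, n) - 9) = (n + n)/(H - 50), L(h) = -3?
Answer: -34668564/6095 ≈ -5688.0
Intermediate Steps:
M(H, n) = 9 + 2*n/(9*(-50 + H)) (M(H, n) = 9 + ((n + n)/(H - 50))/9 = 9 + ((2*n)/(-50 + H))/9 = 9 + (2*n/(-50 + H))/9 = 9 + 2*n/(9*(-50 + H)))
(-25137 + 19440) + M(L(-3), 72/o(W) + 72/92) = (-25137 + 19440) + (-4050 + 2*(72/10 + 72/92) + 81*(-3))/(9*(-50 - 3)) = -5697 + (⅑)*(-4050 + 2*(72*(⅒) + 72*(1/92)) - 243)/(-53) = -5697 + (⅑)*(-1/53)*(-4050 + 2*(36/5 + 18/23) - 243) = -5697 + (⅑)*(-1/53)*(-4050 + 2*(918/115) - 243) = -5697 + (⅑)*(-1/53)*(-4050 + 1836/115 - 243) = -5697 + (⅑)*(-1/53)*(-491859/115) = -5697 + 54651/6095 = -34668564/6095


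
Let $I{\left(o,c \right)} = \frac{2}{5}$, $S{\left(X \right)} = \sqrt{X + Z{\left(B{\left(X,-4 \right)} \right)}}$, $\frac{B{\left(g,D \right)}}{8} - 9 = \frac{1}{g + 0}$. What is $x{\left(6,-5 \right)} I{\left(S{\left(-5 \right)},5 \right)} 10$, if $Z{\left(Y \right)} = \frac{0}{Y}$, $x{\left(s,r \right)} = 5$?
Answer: $20$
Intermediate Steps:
$B{\left(g,D \right)} = 72 + \frac{8}{g}$ ($B{\left(g,D \right)} = 72 + \frac{8}{g + 0} = 72 + \frac{8}{g}$)
$Z{\left(Y \right)} = 0$
$S{\left(X \right)} = \sqrt{X}$ ($S{\left(X \right)} = \sqrt{X + 0} = \sqrt{X}$)
$I{\left(o,c \right)} = \frac{2}{5}$ ($I{\left(o,c \right)} = 2 \cdot \frac{1}{5} = \frac{2}{5}$)
$x{\left(6,-5 \right)} I{\left(S{\left(-5 \right)},5 \right)} 10 = 5 \cdot \frac{2}{5} \cdot 10 = 2 \cdot 10 = 20$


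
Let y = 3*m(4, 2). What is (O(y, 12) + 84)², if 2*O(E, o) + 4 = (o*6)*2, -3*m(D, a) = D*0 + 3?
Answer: 23716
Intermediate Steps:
m(D, a) = -1 (m(D, a) = -(D*0 + 3)/3 = -(0 + 3)/3 = -⅓*3 = -1)
y = -3 (y = 3*(-1) = -3)
O(E, o) = -2 + 6*o (O(E, o) = -2 + ((o*6)*2)/2 = -2 + ((6*o)*2)/2 = -2 + (12*o)/2 = -2 + 6*o)
(O(y, 12) + 84)² = ((-2 + 6*12) + 84)² = ((-2 + 72) + 84)² = (70 + 84)² = 154² = 23716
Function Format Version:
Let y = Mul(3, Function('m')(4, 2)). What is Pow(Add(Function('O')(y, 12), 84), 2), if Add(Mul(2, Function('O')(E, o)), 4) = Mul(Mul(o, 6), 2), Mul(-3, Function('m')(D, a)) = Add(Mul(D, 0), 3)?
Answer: 23716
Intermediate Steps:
Function('m')(D, a) = -1 (Function('m')(D, a) = Mul(Rational(-1, 3), Add(Mul(D, 0), 3)) = Mul(Rational(-1, 3), Add(0, 3)) = Mul(Rational(-1, 3), 3) = -1)
y = -3 (y = Mul(3, -1) = -3)
Function('O')(E, o) = Add(-2, Mul(6, o)) (Function('O')(E, o) = Add(-2, Mul(Rational(1, 2), Mul(Mul(o, 6), 2))) = Add(-2, Mul(Rational(1, 2), Mul(Mul(6, o), 2))) = Add(-2, Mul(Rational(1, 2), Mul(12, o))) = Add(-2, Mul(6, o)))
Pow(Add(Function('O')(y, 12), 84), 2) = Pow(Add(Add(-2, Mul(6, 12)), 84), 2) = Pow(Add(Add(-2, 72), 84), 2) = Pow(Add(70, 84), 2) = Pow(154, 2) = 23716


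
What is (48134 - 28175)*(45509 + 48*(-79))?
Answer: 832629603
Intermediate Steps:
(48134 - 28175)*(45509 + 48*(-79)) = 19959*(45509 - 3792) = 19959*41717 = 832629603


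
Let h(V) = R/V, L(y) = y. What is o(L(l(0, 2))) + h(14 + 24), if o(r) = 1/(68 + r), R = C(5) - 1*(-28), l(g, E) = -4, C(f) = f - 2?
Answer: 1011/1216 ≈ 0.83141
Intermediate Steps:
C(f) = -2 + f
R = 31 (R = (-2 + 5) - 1*(-28) = 3 + 28 = 31)
h(V) = 31/V
o(L(l(0, 2))) + h(14 + 24) = 1/(68 - 4) + 31/(14 + 24) = 1/64 + 31/38 = 1011/1216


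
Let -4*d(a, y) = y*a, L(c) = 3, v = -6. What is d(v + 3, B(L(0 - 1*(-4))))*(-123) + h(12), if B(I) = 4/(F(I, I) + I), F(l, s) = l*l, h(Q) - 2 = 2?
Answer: -107/4 ≈ -26.750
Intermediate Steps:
h(Q) = 4 (h(Q) = 2 + 2 = 4)
F(l, s) = l²
B(I) = 4/(I + I²) (B(I) = 4/(I² + I) = 4/(I + I²))
d(a, y) = -a*y/4 (d(a, y) = -y*a/4 = -a*y/4)
d(v + 3, B(L(0 - 1*(-4))))*(-123) + h(12) = -(-6 + 3)*4/(3*(1 + 3))/4*(-123) + 4 = -¼*(-3)*4*(⅓)/4*(-123) + 4 = -¼*(-3)*4*(⅓)*(¼)*(-123) + 4 = -¼*(-3)*⅓*(-123) + 4 = (¼)*(-123) + 4 = -123/4 + 4 = -107/4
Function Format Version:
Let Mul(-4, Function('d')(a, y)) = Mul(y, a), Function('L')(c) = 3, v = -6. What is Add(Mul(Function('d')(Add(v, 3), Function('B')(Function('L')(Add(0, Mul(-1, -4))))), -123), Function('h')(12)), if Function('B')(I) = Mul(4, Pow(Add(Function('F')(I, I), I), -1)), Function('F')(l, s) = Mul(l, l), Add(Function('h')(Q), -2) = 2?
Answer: Rational(-107, 4) ≈ -26.750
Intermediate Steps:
Function('h')(Q) = 4 (Function('h')(Q) = Add(2, 2) = 4)
Function('F')(l, s) = Pow(l, 2)
Function('B')(I) = Mul(4, Pow(Add(I, Pow(I, 2)), -1)) (Function('B')(I) = Mul(4, Pow(Add(Pow(I, 2), I), -1)) = Mul(4, Pow(Add(I, Pow(I, 2)), -1)))
Function('d')(a, y) = Mul(Rational(-1, 4), a, y) (Function('d')(a, y) = Mul(Rational(-1, 4), Mul(y, a)) = Mul(Rational(-1, 4), Mul(a, y)) = Mul(Rational(-1, 4), a, y))
Add(Mul(Function('d')(Add(v, 3), Function('B')(Function('L')(Add(0, Mul(-1, -4))))), -123), Function('h')(12)) = Add(Mul(Mul(Rational(-1, 4), Add(-6, 3), Mul(4, Pow(3, -1), Pow(Add(1, 3), -1))), -123), 4) = Add(Mul(Mul(Rational(-1, 4), -3, Mul(4, Rational(1, 3), Pow(4, -1))), -123), 4) = Add(Mul(Mul(Rational(-1, 4), -3, Mul(4, Rational(1, 3), Rational(1, 4))), -123), 4) = Add(Mul(Mul(Rational(-1, 4), -3, Rational(1, 3)), -123), 4) = Add(Mul(Rational(1, 4), -123), 4) = Add(Rational(-123, 4), 4) = Rational(-107, 4)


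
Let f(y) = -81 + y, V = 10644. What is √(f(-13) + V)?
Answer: 5*√422 ≈ 102.71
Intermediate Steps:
√(f(-13) + V) = √((-81 - 13) + 10644) = √(-94 + 10644) = √10550 = 5*√422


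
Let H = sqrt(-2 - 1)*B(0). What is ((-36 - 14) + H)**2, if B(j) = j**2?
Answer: 2500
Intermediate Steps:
H = 0 (H = sqrt(-2 - 1)*0**2 = sqrt(-3)*0 = (I*sqrt(3))*0 = 0)
((-36 - 14) + H)**2 = ((-36 - 14) + 0)**2 = (-50 + 0)**2 = (-50)**2 = 2500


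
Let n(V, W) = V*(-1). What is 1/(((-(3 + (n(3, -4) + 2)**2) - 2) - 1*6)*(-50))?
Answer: 1/600 ≈ 0.0016667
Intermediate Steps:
n(V, W) = -V
1/(((-(3 + (n(3, -4) + 2)**2) - 2) - 1*6)*(-50)) = 1/(((-(3 + (-1*3 + 2)**2) - 2) - 1*6)*(-50)) = 1/(((-(3 + (-3 + 2)**2) - 2) - 6)*(-50)) = 1/(((-(3 + (-1)**2) - 2) - 6)*(-50)) = 1/(((-(3 + 1) - 2) - 6)*(-50)) = 1/(((-1*4 - 2) - 6)*(-50)) = 1/(((-4 - 2) - 6)*(-50)) = 1/((-6 - 6)*(-50)) = 1/(-12*(-50)) = 1/600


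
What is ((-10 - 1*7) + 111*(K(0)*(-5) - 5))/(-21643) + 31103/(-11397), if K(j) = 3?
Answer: -647667140/246665271 ≈ -2.6257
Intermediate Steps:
((-10 - 1*7) + 111*(K(0)*(-5) - 5))/(-21643) + 31103/(-11397) = ((-10 - 1*7) + 111*(3*(-5) - 5))/(-21643) + 31103/(-11397) = ((-10 - 7) + 111*(-15 - 5))*(-1/21643) + 31103*(-1/11397) = (-17 + 111*(-20))*(-1/21643) - 31103/11397 = (-17 - 2220)*(-1/21643) - 31103/11397 = -2237*(-1/21643) - 31103/11397 = 2237/21643 - 31103/11397 = -647667140/246665271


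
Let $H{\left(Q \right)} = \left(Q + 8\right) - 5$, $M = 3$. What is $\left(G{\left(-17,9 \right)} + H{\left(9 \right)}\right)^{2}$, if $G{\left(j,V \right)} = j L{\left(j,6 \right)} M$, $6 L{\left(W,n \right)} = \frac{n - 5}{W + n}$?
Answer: $\frac{78961}{484} \approx 163.14$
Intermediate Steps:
$L{\left(W,n \right)} = \frac{-5 + n}{6 \left(W + n\right)}$ ($L{\left(W,n \right)} = \frac{\left(n - 5\right) \frac{1}{W + n}}{6} = \frac{\left(-5 + n\right) \frac{1}{W + n}}{6} = \frac{\frac{1}{W + n} \left(-5 + n\right)}{6} = \frac{-5 + n}{6 \left(W + n\right)}$)
$H{\left(Q \right)} = 3 + Q$ ($H{\left(Q \right)} = \left(8 + Q\right) - 5 = 3 + Q$)
$G{\left(j,V \right)} = \frac{j}{2 \left(6 + j\right)}$ ($G{\left(j,V \right)} = j \frac{-5 + 6}{6 \left(j + 6\right)} 3 = j \frac{1}{6} \frac{1}{6 + j} 1 \cdot 3 = j \frac{1}{6 \left(6 + j\right)} 3 = \frac{j}{6 \left(6 + j\right)} 3 = \frac{j}{2 \left(6 + j\right)}$)
$\left(G{\left(-17,9 \right)} + H{\left(9 \right)}\right)^{2} = \left(\frac{1}{2} \left(-17\right) \frac{1}{6 - 17} + \left(3 + 9\right)\right)^{2} = \left(\frac{1}{2} \left(-17\right) \frac{1}{-11} + 12\right)^{2} = \left(\frac{1}{2} \left(-17\right) \left(- \frac{1}{11}\right) + 12\right)^{2} = \left(\frac{17}{22} + 12\right)^{2} = \left(\frac{281}{22}\right)^{2} = \frac{78961}{484}$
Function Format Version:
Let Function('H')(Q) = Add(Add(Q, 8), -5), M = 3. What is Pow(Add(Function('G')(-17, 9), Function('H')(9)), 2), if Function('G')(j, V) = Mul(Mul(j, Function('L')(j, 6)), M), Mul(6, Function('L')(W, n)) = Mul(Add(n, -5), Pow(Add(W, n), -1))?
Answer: Rational(78961, 484) ≈ 163.14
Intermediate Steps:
Function('L')(W, n) = Mul(Rational(1, 6), Pow(Add(W, n), -1), Add(-5, n)) (Function('L')(W, n) = Mul(Rational(1, 6), Mul(Add(n, -5), Pow(Add(W, n), -1))) = Mul(Rational(1, 6), Mul(Add(-5, n), Pow(Add(W, n), -1))) = Mul(Rational(1, 6), Mul(Pow(Add(W, n), -1), Add(-5, n))) = Mul(Rational(1, 6), Pow(Add(W, n), -1), Add(-5, n)))
Function('H')(Q) = Add(3, Q) (Function('H')(Q) = Add(Add(8, Q), -5) = Add(3, Q))
Function('G')(j, V) = Mul(Rational(1, 2), j, Pow(Add(6, j), -1)) (Function('G')(j, V) = Mul(Mul(j, Mul(Rational(1, 6), Pow(Add(j, 6), -1), Add(-5, 6))), 3) = Mul(Mul(j, Mul(Rational(1, 6), Pow(Add(6, j), -1), 1)), 3) = Mul(Mul(j, Mul(Rational(1, 6), Pow(Add(6, j), -1))), 3) = Mul(Mul(Rational(1, 6), j, Pow(Add(6, j), -1)), 3) = Mul(Rational(1, 2), j, Pow(Add(6, j), -1)))
Pow(Add(Function('G')(-17, 9), Function('H')(9)), 2) = Pow(Add(Mul(Rational(1, 2), -17, Pow(Add(6, -17), -1)), Add(3, 9)), 2) = Pow(Add(Mul(Rational(1, 2), -17, Pow(-11, -1)), 12), 2) = Pow(Add(Mul(Rational(1, 2), -17, Rational(-1, 11)), 12), 2) = Pow(Add(Rational(17, 22), 12), 2) = Pow(Rational(281, 22), 2) = Rational(78961, 484)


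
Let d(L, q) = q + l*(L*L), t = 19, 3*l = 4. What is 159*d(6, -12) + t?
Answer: 5743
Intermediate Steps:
l = 4/3 (l = (⅓)*4 = 4/3 ≈ 1.3333)
d(L, q) = q + 4*L²/3 (d(L, q) = q + 4*(L*L)/3 = q + 4*L²/3)
159*d(6, -12) + t = 159*(-12 + (4/3)*6²) + 19 = 159*(-12 + (4/3)*36) + 19 = 159*(-12 + 48) + 19 = 159*36 + 19 = 5724 + 19 = 5743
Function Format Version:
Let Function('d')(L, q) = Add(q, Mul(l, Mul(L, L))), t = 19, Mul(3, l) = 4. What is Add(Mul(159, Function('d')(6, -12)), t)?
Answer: 5743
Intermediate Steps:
l = Rational(4, 3) (l = Mul(Rational(1, 3), 4) = Rational(4, 3) ≈ 1.3333)
Function('d')(L, q) = Add(q, Mul(Rational(4, 3), Pow(L, 2))) (Function('d')(L, q) = Add(q, Mul(Rational(4, 3), Mul(L, L))) = Add(q, Mul(Rational(4, 3), Pow(L, 2))))
Add(Mul(159, Function('d')(6, -12)), t) = Add(Mul(159, Add(-12, Mul(Rational(4, 3), Pow(6, 2)))), 19) = Add(Mul(159, Add(-12, Mul(Rational(4, 3), 36))), 19) = Add(Mul(159, Add(-12, 48)), 19) = Add(Mul(159, 36), 19) = Add(5724, 19) = 5743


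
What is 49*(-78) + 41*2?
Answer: -3740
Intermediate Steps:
49*(-78) + 41*2 = -3822 + 82 = -3740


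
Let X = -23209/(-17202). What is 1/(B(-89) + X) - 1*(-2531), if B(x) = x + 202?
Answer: 4978582787/1967035 ≈ 2531.0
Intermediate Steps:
X = 23209/17202 (X = -23209*(-1/17202) = 23209/17202 ≈ 1.3492)
B(x) = 202 + x
1/(B(-89) + X) - 1*(-2531) = 1/((202 - 89) + 23209/17202) - 1*(-2531) = 1/(113 + 23209/17202) + 2531 = 1/(1967035/17202) + 2531 = 17202/1967035 + 2531 = 4978582787/1967035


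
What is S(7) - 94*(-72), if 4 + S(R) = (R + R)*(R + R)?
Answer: 6960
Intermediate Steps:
S(R) = -4 + 4*R**2 (S(R) = -4 + (R + R)*(R + R) = -4 + (2*R)*(2*R) = -4 + 4*R**2)
S(7) - 94*(-72) = (-4 + 4*7**2) - 94*(-72) = (-4 + 4*49) + 6768 = (-4 + 196) + 6768 = 192 + 6768 = 6960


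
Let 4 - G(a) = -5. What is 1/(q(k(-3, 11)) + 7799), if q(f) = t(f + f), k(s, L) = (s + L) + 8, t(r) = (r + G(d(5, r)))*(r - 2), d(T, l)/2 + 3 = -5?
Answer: 1/9029 ≈ 0.00011075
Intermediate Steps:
d(T, l) = -16 (d(T, l) = -6 + 2*(-5) = -6 - 10 = -16)
G(a) = 9 (G(a) = 4 - 1*(-5) = 4 + 5 = 9)
t(r) = (-2 + r)*(9 + r) (t(r) = (r + 9)*(r - 2) = (9 + r)*(-2 + r) = (-2 + r)*(9 + r))
k(s, L) = 8 + L + s (k(s, L) = (L + s) + 8 = 8 + L + s)
q(f) = -18 + 4*f² + 14*f (q(f) = -18 + (f + f)² + 7*(f + f) = -18 + (2*f)² + 7*(2*f) = -18 + 4*f² + 14*f)
1/(q(k(-3, 11)) + 7799) = 1/((-18 + 4*(8 + 11 - 3)² + 14*(8 + 11 - 3)) + 7799) = 1/((-18 + 4*16² + 14*16) + 7799) = 1/((-18 + 4*256 + 224) + 7799) = 1/((-18 + 1024 + 224) + 7799) = 1/(1230 + 7799) = 1/9029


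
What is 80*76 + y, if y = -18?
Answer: 6062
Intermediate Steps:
80*76 + y = 80*76 - 18 = 6080 - 18 = 6062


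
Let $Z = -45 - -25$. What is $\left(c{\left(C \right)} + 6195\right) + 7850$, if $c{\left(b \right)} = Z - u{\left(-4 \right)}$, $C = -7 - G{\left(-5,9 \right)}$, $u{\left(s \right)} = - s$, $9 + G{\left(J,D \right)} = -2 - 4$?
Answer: $14021$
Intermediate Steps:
$G{\left(J,D \right)} = -15$ ($G{\left(J,D \right)} = -9 - 6 = -15$)
$C = 8$ ($C = -7 - -15 = -7 + 15 = 8$)
$Z = -20$ ($Z = -45 + 25 = -20$)
$c{\left(b \right)} = -24$ ($c{\left(b \right)} = -20 - \left(-1\right) \left(-4\right) = -20 - 4 = -24$)
$\left(c{\left(C \right)} + 6195\right) + 7850 = \left(-24 + 6195\right) + 7850 = 6171 + 7850 = 14021$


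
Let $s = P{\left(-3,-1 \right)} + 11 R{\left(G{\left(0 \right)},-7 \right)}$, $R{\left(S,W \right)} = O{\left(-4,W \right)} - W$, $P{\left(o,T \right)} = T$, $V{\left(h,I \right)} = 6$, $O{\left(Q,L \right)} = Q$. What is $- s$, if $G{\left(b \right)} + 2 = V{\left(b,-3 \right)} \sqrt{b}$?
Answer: $-32$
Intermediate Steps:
$G{\left(b \right)} = -2 + 6 \sqrt{b}$
$R{\left(S,W \right)} = -4 - W$
$s = 32$ ($s = -1 + 11 \left(-4 - -7\right) = -1 + 11 \left(-4 + 7\right) = -1 + 11 \cdot 3 = -1 + 33 = 32$)
$- s = \left(-1\right) 32 = -32$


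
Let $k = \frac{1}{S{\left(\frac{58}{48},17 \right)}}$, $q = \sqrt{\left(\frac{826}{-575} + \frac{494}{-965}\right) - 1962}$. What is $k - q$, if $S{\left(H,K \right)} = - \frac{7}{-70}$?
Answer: $10 - \frac{i \sqrt{967476401142}}{22195} \approx 10.0 - 44.316 i$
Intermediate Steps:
$S{\left(H,K \right)} = \frac{1}{10}$ ($S{\left(H,K \right)} = \left(-7\right) \left(- \frac{1}{70}\right) = \frac{1}{10}$)
$q = \frac{i \sqrt{967476401142}}{22195}$ ($q = \sqrt{\left(826 \left(- \frac{1}{575}\right) + 494 \left(- \frac{1}{965}\right)\right) - 1962} = \sqrt{\left(- \frac{826}{575} - \frac{494}{965}\right) - 1962} = \sqrt{- \frac{216228}{110975} - 1962} = \sqrt{- \frac{217949178}{110975}} = \frac{i \sqrt{967476401142}}{22195} \approx 44.316 i$)
$k = 10$ ($k = \frac{1}{\frac{1}{10}} = 10$)
$k - q = 10 - \frac{i \sqrt{967476401142}}{22195}$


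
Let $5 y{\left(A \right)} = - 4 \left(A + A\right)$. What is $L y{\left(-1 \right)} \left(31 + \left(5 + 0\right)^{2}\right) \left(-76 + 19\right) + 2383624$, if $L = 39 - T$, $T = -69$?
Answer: $\frac{9160232}{5} \approx 1.832 \cdot 10^{6}$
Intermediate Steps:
$L = 108$ ($L = 39 - -69 = 39 + 69 = 108$)
$y{\left(A \right)} = - \frac{8 A}{5}$ ($y{\left(A \right)} = \frac{\left(-4\right) \left(A + A\right)}{5} = \frac{\left(-4\right) 2 A}{5} = \frac{\left(-8\right) A}{5} = - \frac{8 A}{5}$)
$L y{\left(-1 \right)} \left(31 + \left(5 + 0\right)^{2}\right) \left(-76 + 19\right) + 2383624 = 108 \left(\left(- \frac{8}{5}\right) \left(-1\right)\right) \left(31 + \left(5 + 0\right)^{2}\right) \left(-76 + 19\right) + 2383624 = 108 \cdot \frac{8}{5} \left(31 + 5^{2}\right) \left(-57\right) + 2383624 = \frac{864 \left(31 + 25\right) \left(-57\right)}{5} + 2383624 = \frac{864 \cdot 56 \left(-57\right)}{5} + 2383624 = \frac{864}{5} \left(-3192\right) + 2383624 = - \frac{2757888}{5} + 2383624 = \frac{9160232}{5}$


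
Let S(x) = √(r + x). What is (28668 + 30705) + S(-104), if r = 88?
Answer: 59373 + 4*I ≈ 59373.0 + 4.0*I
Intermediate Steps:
S(x) = √(88 + x)
(28668 + 30705) + S(-104) = (28668 + 30705) + √(88 - 104) = 59373 + √(-16) = 59373 + 4*I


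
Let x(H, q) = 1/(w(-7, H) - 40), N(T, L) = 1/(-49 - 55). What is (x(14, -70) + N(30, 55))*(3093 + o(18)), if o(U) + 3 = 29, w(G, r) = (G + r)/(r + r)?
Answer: -1793425/16536 ≈ -108.46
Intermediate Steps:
N(T, L) = -1/104 (N(T, L) = 1/(-104) = -1/104)
w(G, r) = (G + r)/(2*r) (w(G, r) = (G + r)/((2*r)) = (G + r)*(1/(2*r)) = (G + r)/(2*r))
o(U) = 26 (o(U) = -3 + 29 = 26)
x(H, q) = 1/(-40 + (-7 + H)/(2*H)) (x(H, q) = 1/((-7 + H)/(2*H) - 40) = 1/(-40 + (-7 + H)/(2*H)))
(x(14, -70) + N(30, 55))*(3093 + o(18)) = (-2*14/(7 + 79*14) - 1/104)*(3093 + 26) = (-2*14/(7 + 1106) - 1/104)*3119 = (-2*14/1113 - 1/104)*3119 = (-2*14*1/1113 - 1/104)*3119 = (-4/159 - 1/104)*3119 = -575/16536*3119 = -1793425/16536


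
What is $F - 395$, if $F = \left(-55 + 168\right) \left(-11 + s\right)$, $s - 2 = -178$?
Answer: $-21526$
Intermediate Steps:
$s = -176$ ($s = 2 - 178 = -176$)
$F = -21131$ ($F = \left(-55 + 168\right) \left(-11 - 176\right) = 113 \left(-187\right) = -21131$)
$F - 395 = -21131 - 395 = -21526$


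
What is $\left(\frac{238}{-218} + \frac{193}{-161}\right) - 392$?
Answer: $- \frac{6919404}{17549} \approx -394.29$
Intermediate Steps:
$\left(\frac{238}{-218} + \frac{193}{-161}\right) - 392 = \left(238 \left(- \frac{1}{218}\right) + 193 \left(- \frac{1}{161}\right)\right) - 392 = \left(- \frac{119}{109} - \frac{193}{161}\right) - 392 = - \frac{40196}{17549} - 392 = - \frac{6919404}{17549}$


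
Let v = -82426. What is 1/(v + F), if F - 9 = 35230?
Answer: -1/47187 ≈ -2.1192e-5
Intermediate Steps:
F = 35239 (F = 9 + 35230 = 35239)
1/(v + F) = 1/(-82426 + 35239) = 1/(-47187) = -1/47187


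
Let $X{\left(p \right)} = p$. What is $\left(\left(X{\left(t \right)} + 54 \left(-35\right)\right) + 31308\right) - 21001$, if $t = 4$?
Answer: $8421$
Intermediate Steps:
$\left(\left(X{\left(t \right)} + 54 \left(-35\right)\right) + 31308\right) - 21001 = \left(\left(4 + 54 \left(-35\right)\right) + 31308\right) - 21001 = \left(\left(4 - 1890\right) + 31308\right) - 21001 = \left(-1886 + 31308\right) - 21001 = 29422 - 21001 = 8421$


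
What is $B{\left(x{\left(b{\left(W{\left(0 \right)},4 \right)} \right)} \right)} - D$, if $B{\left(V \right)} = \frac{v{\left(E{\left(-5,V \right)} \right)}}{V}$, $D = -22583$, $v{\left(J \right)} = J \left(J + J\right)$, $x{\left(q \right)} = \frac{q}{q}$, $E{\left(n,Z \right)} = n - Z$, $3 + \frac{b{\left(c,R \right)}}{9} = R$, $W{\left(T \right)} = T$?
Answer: $22655$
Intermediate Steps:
$b{\left(c,R \right)} = -27 + 9 R$
$x{\left(q \right)} = 1$
$v{\left(J \right)} = 2 J^{2}$ ($v{\left(J \right)} = J 2 J = 2 J^{2}$)
$B{\left(V \right)} = \frac{2 \left(-5 - V\right)^{2}}{V}$
$B{\left(x{\left(b{\left(W{\left(0 \right)},4 \right)} \right)} \right)} - D = \frac{2 \left(5 + 1\right)^{2}}{1} - -22583 = 2 \cdot 1 \cdot 6^{2} + 22583 = 2 \cdot 1 \cdot 36 + 22583 = 72 + 22583 = 22655$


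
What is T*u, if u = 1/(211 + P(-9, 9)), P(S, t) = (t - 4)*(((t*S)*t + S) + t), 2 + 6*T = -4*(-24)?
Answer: -47/10302 ≈ -0.0045622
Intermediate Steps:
T = 47/3 (T = -⅓ + (-4*(-24))/6 = -⅓ + (⅙)*96 = -⅓ + 16 = 47/3 ≈ 15.667)
P(S, t) = (-4 + t)*(S + t + S*t²) (P(S, t) = (-4 + t)*(((S*t)*t + S) + t) = (-4 + t)*((S*t² + S) + t) = (-4 + t)*((S + S*t²) + t) = (-4 + t)*(S + t + S*t²))
u = -1/3434 (u = 1/(211 + (9² - 4*(-9) - 4*9 - 9*9 - 9*9³ - 4*(-9)*9²)) = 1/(211 + (81 + 36 - 36 - 81 - 9*729 - 4*(-9)*81)) = 1/(211 + (81 + 36 - 36 - 81 - 6561 + 2916)) = 1/(211 - 3645) = 1/(-3434) = -1/3434 ≈ -0.00029121)
T*u = (47/3)*(-1/3434) = -47/10302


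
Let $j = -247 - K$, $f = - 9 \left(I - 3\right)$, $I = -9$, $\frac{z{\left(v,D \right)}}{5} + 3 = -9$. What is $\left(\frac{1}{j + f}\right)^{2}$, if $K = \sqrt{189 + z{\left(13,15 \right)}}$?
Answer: $\frac{1}{\left(139 + \sqrt{129}\right)^{2}} \approx 4.4233 \cdot 10^{-5}$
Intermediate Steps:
$z{\left(v,D \right)} = -60$ ($z{\left(v,D \right)} = -15 + 5 \left(-9\right) = -15 - 45 = -60$)
$K = \sqrt{129}$ ($K = \sqrt{189 - 60} = \sqrt{129} \approx 11.358$)
$f = 108$ ($f = - 9 \left(-9 - 3\right) = \left(-9\right) \left(-12\right) = 108$)
$j = -247 - \sqrt{129} \approx -258.36$
$\left(\frac{1}{j + f}\right)^{2} = \left(\frac{1}{\left(-247 - \sqrt{129}\right) + 108}\right)^{2} = \left(\frac{1}{-139 - \sqrt{129}}\right)^{2} = \frac{1}{\left(-139 - \sqrt{129}\right)^{2}}$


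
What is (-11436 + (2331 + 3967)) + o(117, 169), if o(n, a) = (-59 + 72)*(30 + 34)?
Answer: -4306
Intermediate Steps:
o(n, a) = 832 (o(n, a) = 13*64 = 832)
(-11436 + (2331 + 3967)) + o(117, 169) = (-11436 + (2331 + 3967)) + 832 = (-11436 + 6298) + 832 = -5138 + 832 = -4306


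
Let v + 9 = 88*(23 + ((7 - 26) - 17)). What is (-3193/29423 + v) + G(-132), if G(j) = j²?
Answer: 478738440/29423 ≈ 16271.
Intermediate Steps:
v = -1153 (v = -9 + 88*(23 + ((7 - 26) - 17)) = -9 + 88*(23 + (-19 - 17)) = -9 + 88*(23 - 36) = -9 + 88*(-13) = -9 - 1144 = -1153)
(-3193/29423 + v) + G(-132) = (-3193/29423 - 1153) + (-132)² = (-3193*1/29423 - 1153) + 17424 = (-3193/29423 - 1153) + 17424 = -33927912/29423 + 17424 = 478738440/29423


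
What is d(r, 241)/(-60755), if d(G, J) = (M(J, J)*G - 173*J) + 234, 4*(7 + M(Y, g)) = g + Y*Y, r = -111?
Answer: 663647/24302 ≈ 27.308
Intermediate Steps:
M(Y, g) = -7 + g/4 + Y**2/4 (M(Y, g) = -7 + (g + Y*Y)/4 = -7 + (g + Y**2)/4 = -7 + (g/4 + Y**2/4) = -7 + g/4 + Y**2/4)
d(G, J) = 234 - 173*J + G*(-7 + J/4 + J**2/4) (d(G, J) = ((-7 + J/4 + J**2/4)*G - 173*J) + 234 = (G*(-7 + J/4 + J**2/4) - 173*J) + 234 = (-173*J + G*(-7 + J/4 + J**2/4)) + 234 = 234 - 173*J + G*(-7 + J/4 + J**2/4))
d(r, 241)/(-60755) = (234 - 173*241 + (1/4)*(-111)*(-28 + 241 + 241**2))/(-60755) = (234 - 41693 + (1/4)*(-111)*(-28 + 241 + 58081))*(-1/60755) = (234 - 41693 + (1/4)*(-111)*58294)*(-1/60755) = (234 - 41693 - 3235317/2)*(-1/60755) = -3318235/2*(-1/60755) = 663647/24302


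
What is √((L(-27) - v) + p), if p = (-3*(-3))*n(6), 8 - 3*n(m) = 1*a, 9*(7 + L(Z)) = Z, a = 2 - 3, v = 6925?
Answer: 2*I*√1727 ≈ 83.114*I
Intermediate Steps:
a = -1
L(Z) = -7 + Z/9
n(m) = 3 (n(m) = 8/3 - (-1)/3 = 8/3 - ⅓*(-1) = 8/3 + ⅓ = 3)
p = 27 (p = -3*(-3)*3 = 9*3 = 27)
√((L(-27) - v) + p) = √(((-7 + (⅑)*(-27)) - 1*6925) + 27) = √(((-7 - 3) - 6925) + 27) = √((-10 - 6925) + 27) = √(-6935 + 27) = √(-6908) = 2*I*√1727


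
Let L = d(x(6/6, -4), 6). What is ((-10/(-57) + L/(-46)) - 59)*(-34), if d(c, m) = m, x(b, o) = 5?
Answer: 2627860/1311 ≈ 2004.5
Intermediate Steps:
L = 6
((-10/(-57) + L/(-46)) - 59)*(-34) = ((-10/(-57) + 6/(-46)) - 59)*(-34) = ((-10*(-1/57) + 6*(-1/46)) - 59)*(-34) = ((10/57 - 3/23) - 59)*(-34) = (59/1311 - 59)*(-34) = -77290/1311*(-34) = 2627860/1311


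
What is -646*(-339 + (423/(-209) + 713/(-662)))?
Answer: 804650885/3641 ≈ 2.2100e+5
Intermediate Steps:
-646*(-339 + (423/(-209) + 713/(-662))) = -646*(-339 + (423*(-1/209) + 713*(-1/662))) = -646*(-339 + (-423/209 - 713/662)) = -646*(-339 - 429043/138358) = -646*(-47332405/138358) = 804650885/3641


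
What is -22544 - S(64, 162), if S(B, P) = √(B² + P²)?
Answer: -22544 - 2*√7585 ≈ -22718.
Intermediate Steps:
-22544 - S(64, 162) = -22544 - √(64² + 162²) = -22544 - √(4096 + 26244) = -22544 - √30340 = -22544 - 2*√7585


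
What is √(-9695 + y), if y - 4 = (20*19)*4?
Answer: I*√8171 ≈ 90.394*I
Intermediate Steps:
y = 1524 (y = 4 + (20*19)*4 = 4 + 380*4 = 4 + 1520 = 1524)
√(-9695 + y) = √(-9695 + 1524) = √(-8171) = I*√8171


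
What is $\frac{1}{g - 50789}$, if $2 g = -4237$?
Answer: $- \frac{2}{105815} \approx -1.8901 \cdot 10^{-5}$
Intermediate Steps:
$g = - \frac{4237}{2}$ ($g = \frac{1}{2} \left(-4237\right) = - \frac{4237}{2} \approx -2118.5$)
$\frac{1}{g - 50789} = \frac{1}{- \frac{4237}{2} - 50789} = \frac{1}{- \frac{105815}{2}} = - \frac{2}{105815}$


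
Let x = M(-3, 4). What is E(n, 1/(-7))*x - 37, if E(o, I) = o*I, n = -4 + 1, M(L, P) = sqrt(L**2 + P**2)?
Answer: -244/7 ≈ -34.857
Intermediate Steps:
n = -3
x = 5 (x = sqrt((-3)**2 + 4**2) = sqrt(9 + 16) = sqrt(25) = 5)
E(o, I) = I*o
E(n, 1/(-7))*x - 37 = (-3/(-7))*5 - 37 = -1/7*(-3)*5 - 37 = (3/7)*5 - 37 = 15/7 - 37 = -244/7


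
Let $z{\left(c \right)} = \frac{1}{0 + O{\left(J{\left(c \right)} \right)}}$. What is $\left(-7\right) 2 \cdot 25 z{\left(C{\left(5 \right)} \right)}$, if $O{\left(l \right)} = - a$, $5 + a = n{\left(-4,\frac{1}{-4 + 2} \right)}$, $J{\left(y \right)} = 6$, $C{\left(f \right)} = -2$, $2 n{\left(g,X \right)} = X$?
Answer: $- \frac{200}{3} \approx -66.667$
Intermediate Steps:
$n{\left(g,X \right)} = \frac{X}{2}$
$a = - \frac{21}{4}$ ($a = -5 + \frac{1}{2 \left(-4 + 2\right)} = -5 + \frac{1}{2 \left(-2\right)} = -5 + \frac{1}{2} \left(- \frac{1}{2}\right) = -5 - \frac{1}{4} = - \frac{21}{4} \approx -5.25$)
$O{\left(l \right)} = \frac{21}{4}$ ($O{\left(l \right)} = \left(-1\right) \left(- \frac{21}{4}\right) = \frac{21}{4}$)
$z{\left(c \right)} = \frac{4}{21}$ ($z{\left(c \right)} = \frac{1}{0 + \frac{21}{4}} = \frac{1}{\frac{21}{4}} = \frac{4}{21}$)
$\left(-7\right) 2 \cdot 25 z{\left(C{\left(5 \right)} \right)} = \left(-7\right) 2 \cdot 25 \cdot \frac{4}{21} = \left(-14\right) 25 \cdot \frac{4}{21} = \left(-350\right) \frac{4}{21} = - \frac{200}{3}$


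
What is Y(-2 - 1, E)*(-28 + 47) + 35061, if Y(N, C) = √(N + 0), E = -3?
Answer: 35061 + 19*I*√3 ≈ 35061.0 + 32.909*I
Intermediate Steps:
Y(N, C) = √N
Y(-2 - 1, E)*(-28 + 47) + 35061 = √(-2 - 1)*(-28 + 47) + 35061 = √(-3)*19 + 35061 = (I*√3)*19 + 35061 = 19*I*√3 + 35061 = 35061 + 19*I*√3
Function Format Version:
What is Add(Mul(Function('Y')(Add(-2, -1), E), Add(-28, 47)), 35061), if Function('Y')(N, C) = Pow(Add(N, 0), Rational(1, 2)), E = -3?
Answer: Add(35061, Mul(19, I, Pow(3, Rational(1, 2)))) ≈ Add(35061., Mul(32.909, I))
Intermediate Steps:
Function('Y')(N, C) = Pow(N, Rational(1, 2))
Add(Mul(Function('Y')(Add(-2, -1), E), Add(-28, 47)), 35061) = Add(Mul(Pow(Add(-2, -1), Rational(1, 2)), Add(-28, 47)), 35061) = Add(Mul(Pow(-3, Rational(1, 2)), 19), 35061) = Add(Mul(Mul(I, Pow(3, Rational(1, 2))), 19), 35061) = Add(Mul(19, I, Pow(3, Rational(1, 2))), 35061) = Add(35061, Mul(19, I, Pow(3, Rational(1, 2))))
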